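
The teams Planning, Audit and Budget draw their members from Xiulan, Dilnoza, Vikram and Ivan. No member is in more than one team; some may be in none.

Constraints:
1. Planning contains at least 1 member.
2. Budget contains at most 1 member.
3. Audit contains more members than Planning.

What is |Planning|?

1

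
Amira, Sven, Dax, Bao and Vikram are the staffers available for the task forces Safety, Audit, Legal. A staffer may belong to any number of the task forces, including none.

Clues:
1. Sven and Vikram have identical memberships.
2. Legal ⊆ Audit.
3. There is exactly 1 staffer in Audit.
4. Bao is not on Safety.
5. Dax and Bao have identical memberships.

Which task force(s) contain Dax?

Dax: none

From (4): Bao ∉ Safety.
(5): Dax matches Bao: Dax ∉ Safety.
Suppose Dax ∈ Audit: no assignment then satisfies all the clues, so Dax ∉ Audit.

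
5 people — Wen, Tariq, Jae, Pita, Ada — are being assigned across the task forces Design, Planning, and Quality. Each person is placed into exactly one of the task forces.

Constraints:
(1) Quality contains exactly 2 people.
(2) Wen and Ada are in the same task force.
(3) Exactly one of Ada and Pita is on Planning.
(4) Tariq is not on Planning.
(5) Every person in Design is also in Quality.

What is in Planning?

From (4): Tariq ∉ Planning.
Suppose Wen ∉ Planning: no assignment then satisfies all the clues, so Wen ∈ Planning.

Planning = {Ada, Jae, Wen}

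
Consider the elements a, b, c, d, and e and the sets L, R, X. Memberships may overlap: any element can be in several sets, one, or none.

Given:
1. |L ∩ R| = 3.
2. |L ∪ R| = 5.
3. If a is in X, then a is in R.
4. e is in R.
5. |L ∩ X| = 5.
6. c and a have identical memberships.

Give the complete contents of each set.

L = {a, b, c, d, e}; R = {a, c, e}; X = {a, b, c, d, e}

From (4): e ∈ R.
Suppose a ∉ L: no assignment then satisfies all the clues, so a ∈ L.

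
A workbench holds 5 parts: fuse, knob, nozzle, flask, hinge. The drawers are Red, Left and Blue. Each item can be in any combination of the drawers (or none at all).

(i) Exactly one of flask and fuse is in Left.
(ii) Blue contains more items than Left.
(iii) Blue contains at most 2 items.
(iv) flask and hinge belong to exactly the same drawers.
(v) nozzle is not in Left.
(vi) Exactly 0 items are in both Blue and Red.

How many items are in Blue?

2

From (v): nozzle ∉ Left.
Suppose fuse ∉ Left: no assignment then satisfies all the clues, so fuse ∈ Left.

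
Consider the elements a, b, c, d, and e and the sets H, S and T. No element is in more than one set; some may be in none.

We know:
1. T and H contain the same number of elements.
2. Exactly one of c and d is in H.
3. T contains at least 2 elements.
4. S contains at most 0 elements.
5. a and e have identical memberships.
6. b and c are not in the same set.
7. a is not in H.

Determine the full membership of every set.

H = {b, d}; S = {}; T = {a, e}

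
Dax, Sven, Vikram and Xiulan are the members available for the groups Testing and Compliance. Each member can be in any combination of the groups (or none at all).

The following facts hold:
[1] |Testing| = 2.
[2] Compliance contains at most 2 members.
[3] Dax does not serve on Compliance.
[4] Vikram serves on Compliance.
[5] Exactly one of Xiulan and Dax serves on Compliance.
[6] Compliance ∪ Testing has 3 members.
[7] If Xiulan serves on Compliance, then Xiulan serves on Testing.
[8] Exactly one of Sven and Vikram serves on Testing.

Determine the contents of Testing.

Testing = {Sven, Xiulan}

From (3): Dax ∉ Compliance.
From (4): Vikram ∈ Compliance.
(5) (exactly one): Xiulan ∈ Compliance.
(7): Xiulan ∈ Testing.
(2): Compliance already has 2, so the rest are out.
Suppose Dax ∈ Testing: no assignment then satisfies all the clues, so Dax ∉ Testing.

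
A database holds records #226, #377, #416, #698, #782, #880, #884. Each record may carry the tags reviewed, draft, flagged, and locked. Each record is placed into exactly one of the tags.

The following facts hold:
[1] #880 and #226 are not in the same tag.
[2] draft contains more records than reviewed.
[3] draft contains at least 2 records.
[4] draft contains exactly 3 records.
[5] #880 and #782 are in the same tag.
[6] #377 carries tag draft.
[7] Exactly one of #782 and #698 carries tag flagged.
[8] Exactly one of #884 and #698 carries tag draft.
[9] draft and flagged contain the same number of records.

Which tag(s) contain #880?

#880: flagged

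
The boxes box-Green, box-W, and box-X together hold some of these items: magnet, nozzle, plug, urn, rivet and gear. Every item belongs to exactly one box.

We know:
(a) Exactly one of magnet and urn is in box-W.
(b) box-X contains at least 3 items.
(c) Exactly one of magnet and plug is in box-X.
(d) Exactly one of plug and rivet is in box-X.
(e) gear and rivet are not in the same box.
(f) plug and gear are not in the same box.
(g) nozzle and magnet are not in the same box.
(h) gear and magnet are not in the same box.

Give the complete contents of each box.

box-Green = {gear}; box-W = {magnet, rivet}; box-X = {nozzle, plug, urn}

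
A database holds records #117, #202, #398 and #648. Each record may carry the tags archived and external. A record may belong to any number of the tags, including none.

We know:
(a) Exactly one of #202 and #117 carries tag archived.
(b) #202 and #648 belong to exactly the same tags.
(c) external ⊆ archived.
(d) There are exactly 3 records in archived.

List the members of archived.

archived = {#202, #398, #648}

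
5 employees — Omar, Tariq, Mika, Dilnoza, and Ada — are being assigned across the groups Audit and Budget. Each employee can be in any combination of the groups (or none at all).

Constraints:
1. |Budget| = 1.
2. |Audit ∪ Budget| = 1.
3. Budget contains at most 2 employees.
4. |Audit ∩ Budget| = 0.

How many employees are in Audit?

0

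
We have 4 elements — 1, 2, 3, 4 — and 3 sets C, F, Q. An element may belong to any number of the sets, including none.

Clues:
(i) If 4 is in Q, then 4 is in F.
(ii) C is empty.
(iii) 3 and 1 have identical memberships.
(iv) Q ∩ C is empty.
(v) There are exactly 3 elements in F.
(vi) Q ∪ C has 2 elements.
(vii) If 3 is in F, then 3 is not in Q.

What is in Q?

Q = {2, 4}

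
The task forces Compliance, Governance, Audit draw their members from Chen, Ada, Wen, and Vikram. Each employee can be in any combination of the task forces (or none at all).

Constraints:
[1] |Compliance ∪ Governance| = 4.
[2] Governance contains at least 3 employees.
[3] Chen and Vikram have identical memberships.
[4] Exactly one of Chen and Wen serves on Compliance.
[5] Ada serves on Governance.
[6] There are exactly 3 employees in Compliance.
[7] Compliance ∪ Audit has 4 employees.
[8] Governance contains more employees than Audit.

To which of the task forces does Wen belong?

Wen: Audit, Governance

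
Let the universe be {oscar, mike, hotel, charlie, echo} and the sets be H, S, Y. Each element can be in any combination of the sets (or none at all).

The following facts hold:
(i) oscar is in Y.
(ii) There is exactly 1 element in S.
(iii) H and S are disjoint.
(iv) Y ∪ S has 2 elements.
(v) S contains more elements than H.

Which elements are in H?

From (i): oscar ∈ Y.
Suppose oscar ∈ H: no assignment then satisfies all the clues, so oscar ∉ H.

H = {}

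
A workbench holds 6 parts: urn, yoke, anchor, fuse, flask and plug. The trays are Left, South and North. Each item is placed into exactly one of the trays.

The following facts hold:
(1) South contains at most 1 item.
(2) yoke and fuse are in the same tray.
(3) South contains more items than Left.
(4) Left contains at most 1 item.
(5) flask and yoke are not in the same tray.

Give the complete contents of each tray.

Left = {}; South = {flask}; North = {anchor, fuse, plug, urn, yoke}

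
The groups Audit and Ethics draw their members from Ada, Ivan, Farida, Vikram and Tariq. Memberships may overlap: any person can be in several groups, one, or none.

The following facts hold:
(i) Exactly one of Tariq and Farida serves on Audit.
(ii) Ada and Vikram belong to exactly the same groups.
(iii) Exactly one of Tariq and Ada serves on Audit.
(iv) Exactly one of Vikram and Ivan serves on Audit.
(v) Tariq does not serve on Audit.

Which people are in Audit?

From (v): Tariq ∉ Audit.
(i) (exactly one): Farida ∈ Audit.
(iii) (exactly one): Ada ∈ Audit.
(ii): Vikram matches Ada: Vikram ∈ Audit.
(iv) (exactly one): Ivan ∉ Audit.

Audit = {Ada, Farida, Vikram}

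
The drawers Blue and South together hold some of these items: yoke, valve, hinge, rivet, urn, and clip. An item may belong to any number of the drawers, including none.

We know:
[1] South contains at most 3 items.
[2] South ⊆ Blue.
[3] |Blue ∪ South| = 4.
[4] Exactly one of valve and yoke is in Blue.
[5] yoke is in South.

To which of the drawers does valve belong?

valve: none

From (5): yoke ∈ South.
(2) with yoke ∈ South: yoke ∈ Blue.
(4) (exactly one): valve ∉ Blue.
(2) contrapositive: valve ∉ South.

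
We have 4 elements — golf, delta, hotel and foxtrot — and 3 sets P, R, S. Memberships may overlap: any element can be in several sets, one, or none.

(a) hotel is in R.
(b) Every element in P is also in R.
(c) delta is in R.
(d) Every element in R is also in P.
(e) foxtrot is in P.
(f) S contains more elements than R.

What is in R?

R = {delta, foxtrot, hotel}

From (a): hotel ∈ R.
From (c): delta ∈ R.
From (e): foxtrot ∈ P.
(b) with foxtrot ∈ P: foxtrot ∈ R.
(d) with delta ∈ R: delta ∈ P.
(d) with hotel ∈ R: hotel ∈ P.
Suppose golf ∈ R: no assignment then satisfies all the clues, so golf ∉ R.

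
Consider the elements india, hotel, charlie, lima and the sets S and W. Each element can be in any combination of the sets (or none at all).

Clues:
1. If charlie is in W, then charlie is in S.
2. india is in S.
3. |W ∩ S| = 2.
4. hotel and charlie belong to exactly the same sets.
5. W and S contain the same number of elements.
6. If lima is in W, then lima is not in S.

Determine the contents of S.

S = {charlie, hotel, india}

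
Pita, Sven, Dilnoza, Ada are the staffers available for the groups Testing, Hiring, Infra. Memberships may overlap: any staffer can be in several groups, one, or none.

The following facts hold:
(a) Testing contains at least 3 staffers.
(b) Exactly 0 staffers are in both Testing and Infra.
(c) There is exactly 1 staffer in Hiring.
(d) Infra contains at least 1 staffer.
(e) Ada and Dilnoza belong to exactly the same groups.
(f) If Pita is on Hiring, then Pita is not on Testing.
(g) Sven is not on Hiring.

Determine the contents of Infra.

Infra = {Pita}

From (g): Sven ∉ Hiring.
Suppose Pita ∉ Infra: no assignment then satisfies all the clues, so Pita ∈ Infra.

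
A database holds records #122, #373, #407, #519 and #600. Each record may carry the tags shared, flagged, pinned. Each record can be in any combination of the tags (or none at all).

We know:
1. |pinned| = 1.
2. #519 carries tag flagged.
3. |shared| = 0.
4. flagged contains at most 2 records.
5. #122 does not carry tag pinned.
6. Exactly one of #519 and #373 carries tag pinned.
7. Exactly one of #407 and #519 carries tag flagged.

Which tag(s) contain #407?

From (2): #519 ∈ flagged.
From (5): #122 ∉ pinned.
(3): shared already has 0, so the rest are out.
(7) (exactly one): #407 ∉ flagged.
Suppose #407 ∈ pinned: no assignment then satisfies all the clues, so #407 ∉ pinned.

#407: none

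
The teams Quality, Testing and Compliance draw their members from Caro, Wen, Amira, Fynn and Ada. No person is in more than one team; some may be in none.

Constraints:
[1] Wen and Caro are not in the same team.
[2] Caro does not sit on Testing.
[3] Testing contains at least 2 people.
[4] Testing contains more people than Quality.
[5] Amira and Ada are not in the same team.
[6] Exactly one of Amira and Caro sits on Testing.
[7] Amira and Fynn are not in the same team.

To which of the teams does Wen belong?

Wen: Testing

From (2): Caro ∉ Testing.
(6) (exactly one): Amira ∈ Testing.
(7): Fynn ∉ Testing.
(5): Ada ∉ Testing.
(3): only 2 candidates remain for Testing, so all are in.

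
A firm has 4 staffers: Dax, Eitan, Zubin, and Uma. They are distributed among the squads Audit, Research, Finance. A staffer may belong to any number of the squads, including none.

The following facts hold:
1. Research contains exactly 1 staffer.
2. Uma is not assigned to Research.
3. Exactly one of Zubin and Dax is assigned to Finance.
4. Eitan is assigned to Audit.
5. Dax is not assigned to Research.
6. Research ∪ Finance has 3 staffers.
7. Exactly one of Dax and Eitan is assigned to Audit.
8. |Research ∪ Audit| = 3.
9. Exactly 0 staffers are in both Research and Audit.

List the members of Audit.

Audit = {Eitan, Uma}

From (2): Uma ∉ Research.
From (4): Eitan ∈ Audit.
From (5): Dax ∉ Research.
(7) (exactly one): Dax ∉ Audit.
Suppose Zubin ∈ Audit: no assignment then satisfies all the clues, so Zubin ∉ Audit.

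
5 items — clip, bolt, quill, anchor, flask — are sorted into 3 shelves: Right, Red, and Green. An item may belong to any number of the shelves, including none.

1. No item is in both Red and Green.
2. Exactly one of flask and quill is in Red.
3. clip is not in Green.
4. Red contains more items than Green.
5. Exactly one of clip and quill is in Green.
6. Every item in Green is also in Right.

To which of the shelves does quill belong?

quill: Green, Right

From (3): clip ∉ Green.
(5) (exactly one): quill ∈ Green.
(6) with quill ∈ Green: quill ∈ Right.
(1) (disjoint): quill ∉ Red.
(2) (exactly one): flask ∈ Red.
(1) (disjoint): flask ∉ Green.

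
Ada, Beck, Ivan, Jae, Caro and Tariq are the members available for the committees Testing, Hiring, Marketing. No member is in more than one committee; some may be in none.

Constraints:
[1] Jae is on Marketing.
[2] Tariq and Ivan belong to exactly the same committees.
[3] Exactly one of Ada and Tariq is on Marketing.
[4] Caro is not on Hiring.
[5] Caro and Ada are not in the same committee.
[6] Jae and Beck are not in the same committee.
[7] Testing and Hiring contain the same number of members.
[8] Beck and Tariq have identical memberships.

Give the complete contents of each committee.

Testing = {}; Hiring = {}; Marketing = {Ada, Jae}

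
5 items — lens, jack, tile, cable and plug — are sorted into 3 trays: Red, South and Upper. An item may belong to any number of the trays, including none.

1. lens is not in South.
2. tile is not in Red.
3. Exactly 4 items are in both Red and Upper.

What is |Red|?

4

From (1): lens ∉ South.
From (2): tile ∉ Red.
Suppose lens ∉ Red: no assignment then satisfies all the clues, so lens ∈ Red.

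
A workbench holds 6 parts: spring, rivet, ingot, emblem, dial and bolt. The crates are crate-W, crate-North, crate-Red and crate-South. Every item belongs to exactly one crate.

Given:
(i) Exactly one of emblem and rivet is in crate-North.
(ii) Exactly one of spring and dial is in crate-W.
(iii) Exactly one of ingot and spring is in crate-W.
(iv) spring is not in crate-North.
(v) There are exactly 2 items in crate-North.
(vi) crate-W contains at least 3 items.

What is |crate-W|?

3

From (iv): spring ∉ crate-North.
Suppose rivet ∈ crate-Red: no assignment then satisfies all the clues, so rivet ∉ crate-Red.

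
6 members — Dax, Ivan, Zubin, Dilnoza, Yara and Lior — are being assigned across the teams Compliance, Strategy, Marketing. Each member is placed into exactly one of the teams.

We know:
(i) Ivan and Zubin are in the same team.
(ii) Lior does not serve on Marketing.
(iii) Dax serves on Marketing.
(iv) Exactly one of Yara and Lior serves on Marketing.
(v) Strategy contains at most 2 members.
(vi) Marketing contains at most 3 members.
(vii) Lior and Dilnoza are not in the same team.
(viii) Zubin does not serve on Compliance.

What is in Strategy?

Strategy = {Ivan, Zubin}

From (ii): Lior ∉ Marketing.
From (iii): Dax ∈ Marketing.
From (viii): Zubin ∉ Compliance.
(i): Ivan matches Zubin: Ivan ∉ Compliance.
(iv) (exactly one): Yara ∈ Marketing.
Suppose Ivan ∉ Strategy: no assignment then satisfies all the clues, so Ivan ∈ Strategy.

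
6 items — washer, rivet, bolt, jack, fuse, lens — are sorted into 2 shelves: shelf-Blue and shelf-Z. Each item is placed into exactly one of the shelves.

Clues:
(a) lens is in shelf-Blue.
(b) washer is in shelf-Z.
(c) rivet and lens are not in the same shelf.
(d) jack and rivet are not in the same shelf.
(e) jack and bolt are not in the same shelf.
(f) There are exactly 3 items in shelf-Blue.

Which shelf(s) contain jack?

From (a): lens ∈ shelf-Blue.
From (b): washer ∈ shelf-Z.
(c): rivet ∉ shelf-Blue.
Only one shelf left: rivet ∈ shelf-Z.
(d): jack ∉ shelf-Z.
Only one shelf left: jack ∈ shelf-Blue.
(e): bolt ∉ shelf-Blue.
(f): only 3 candidates remain for shelf-Blue, so all are in.
Only one shelf left: bolt ∈ shelf-Z.

jack: shelf-Blue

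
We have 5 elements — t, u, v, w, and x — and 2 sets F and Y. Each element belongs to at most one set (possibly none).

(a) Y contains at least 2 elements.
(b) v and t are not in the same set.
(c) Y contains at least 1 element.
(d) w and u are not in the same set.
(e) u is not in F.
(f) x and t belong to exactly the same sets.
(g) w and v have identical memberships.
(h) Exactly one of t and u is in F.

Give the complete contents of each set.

F = {t, x}; Y = {v, w}

From (e): u ∉ F.
(h) (exactly one): t ∈ F.
(b): v ∉ F.
(f): x matches t: x ∈ F.
(g): w matches v: w ∉ F.
Suppose u ∈ Y: no assignment then satisfies all the clues, so u ∉ Y.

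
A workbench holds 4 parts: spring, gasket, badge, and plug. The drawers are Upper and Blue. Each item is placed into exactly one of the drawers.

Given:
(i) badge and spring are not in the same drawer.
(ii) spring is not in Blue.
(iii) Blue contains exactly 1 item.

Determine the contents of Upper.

Upper = {gasket, plug, spring}

From (ii): spring ∉ Blue.
Only one drawer left: spring ∈ Upper.
(i): badge ∉ Upper.
Only one drawer left: badge ∈ Blue.
(iii): Blue already has 1, so the rest are out.
Only one drawer left: gasket ∈ Upper.
Only one drawer left: plug ∈ Upper.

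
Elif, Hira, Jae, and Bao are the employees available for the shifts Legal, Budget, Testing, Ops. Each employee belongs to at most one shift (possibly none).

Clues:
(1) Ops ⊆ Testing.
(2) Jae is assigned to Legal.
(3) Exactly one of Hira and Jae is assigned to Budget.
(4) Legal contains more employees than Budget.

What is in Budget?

Budget = {Hira}

From (2): Jae ∈ Legal.
(3) (exactly one): Hira ∈ Budget.
Suppose Elif ∈ Budget: no assignment then satisfies all the clues, so Elif ∉ Budget.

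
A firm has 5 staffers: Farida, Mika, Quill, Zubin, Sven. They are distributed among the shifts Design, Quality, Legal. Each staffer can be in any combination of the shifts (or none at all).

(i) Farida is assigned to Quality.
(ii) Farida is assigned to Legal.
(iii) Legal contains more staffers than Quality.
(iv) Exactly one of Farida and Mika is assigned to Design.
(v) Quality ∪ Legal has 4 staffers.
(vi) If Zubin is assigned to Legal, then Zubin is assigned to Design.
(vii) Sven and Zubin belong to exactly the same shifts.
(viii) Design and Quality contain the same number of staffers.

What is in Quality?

Quality = {Farida, Sven, Zubin}

From (i): Farida ∈ Quality.
From (ii): Farida ∈ Legal.
Suppose Mika ∈ Quality: no assignment then satisfies all the clues, so Mika ∉ Quality.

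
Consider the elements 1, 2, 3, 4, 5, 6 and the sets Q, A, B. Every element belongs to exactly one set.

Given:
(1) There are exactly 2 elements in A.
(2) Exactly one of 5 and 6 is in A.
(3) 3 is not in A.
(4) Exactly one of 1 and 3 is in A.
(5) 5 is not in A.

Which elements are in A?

From (3): 3 ∉ A.
From (5): 5 ∉ A.
(2) (exactly one): 6 ∈ A.
(4) (exactly one): 1 ∈ A.
(1): A already has 2, so the rest are out.

A = {1, 6}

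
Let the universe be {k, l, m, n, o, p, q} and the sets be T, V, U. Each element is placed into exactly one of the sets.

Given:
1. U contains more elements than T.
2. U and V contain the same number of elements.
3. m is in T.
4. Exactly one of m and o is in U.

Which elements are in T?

T = {m}

From (3): m ∈ T.
(4) (exactly one): o ∈ U.
Suppose k ∈ T: no assignment then satisfies all the clues, so k ∉ T.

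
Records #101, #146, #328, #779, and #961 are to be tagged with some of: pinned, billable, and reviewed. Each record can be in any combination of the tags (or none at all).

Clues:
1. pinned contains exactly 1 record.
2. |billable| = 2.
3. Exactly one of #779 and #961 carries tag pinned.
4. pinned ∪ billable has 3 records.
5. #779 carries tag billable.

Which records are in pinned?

From (5): #779 ∈ billable.
Suppose #101 ∈ pinned: no assignment then satisfies all the clues, so #101 ∉ pinned.

pinned = {#961}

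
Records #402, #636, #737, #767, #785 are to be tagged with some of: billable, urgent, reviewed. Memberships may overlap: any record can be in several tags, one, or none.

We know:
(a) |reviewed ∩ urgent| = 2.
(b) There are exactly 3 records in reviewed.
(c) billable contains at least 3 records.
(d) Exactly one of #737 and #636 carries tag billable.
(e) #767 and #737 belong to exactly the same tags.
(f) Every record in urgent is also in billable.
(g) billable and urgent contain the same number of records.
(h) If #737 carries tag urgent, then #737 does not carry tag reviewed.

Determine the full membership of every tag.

billable = {#402, #737, #767, #785}; urgent = {#402, #737, #767, #785}; reviewed = {#402, #636, #785}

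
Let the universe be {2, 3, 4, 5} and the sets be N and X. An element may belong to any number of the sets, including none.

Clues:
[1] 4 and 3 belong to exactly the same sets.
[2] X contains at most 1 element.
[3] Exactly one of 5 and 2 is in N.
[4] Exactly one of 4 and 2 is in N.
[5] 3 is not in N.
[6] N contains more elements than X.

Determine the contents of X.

X = {}

From (5): 3 ∉ N.
(1): 4 matches 3: 4 ∉ N.
(4) (exactly one): 2 ∈ N.
(3) (exactly one): 5 ∉ N.
Suppose 2 ∈ X: no assignment then satisfies all the clues, so 2 ∉ X.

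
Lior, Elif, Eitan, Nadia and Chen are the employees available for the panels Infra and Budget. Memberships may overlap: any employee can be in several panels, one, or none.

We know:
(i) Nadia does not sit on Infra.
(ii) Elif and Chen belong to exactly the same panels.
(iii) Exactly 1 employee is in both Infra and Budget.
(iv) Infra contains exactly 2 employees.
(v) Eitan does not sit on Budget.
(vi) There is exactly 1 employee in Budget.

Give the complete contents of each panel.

Infra = {Eitan, Lior}; Budget = {Lior}

From (i): Nadia ∉ Infra.
From (v): Eitan ∉ Budget.
Suppose Lior ∉ Infra: no assignment then satisfies all the clues, so Lior ∈ Infra.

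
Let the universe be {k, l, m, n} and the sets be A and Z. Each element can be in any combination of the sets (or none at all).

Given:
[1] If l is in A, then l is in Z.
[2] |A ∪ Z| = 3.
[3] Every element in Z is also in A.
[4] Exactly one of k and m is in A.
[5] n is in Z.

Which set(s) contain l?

From (5): n ∈ Z.
(3) with n ∈ Z: n ∈ A.
Suppose l ∉ A: no assignment then satisfies all the clues, so l ∈ A.

l: A, Z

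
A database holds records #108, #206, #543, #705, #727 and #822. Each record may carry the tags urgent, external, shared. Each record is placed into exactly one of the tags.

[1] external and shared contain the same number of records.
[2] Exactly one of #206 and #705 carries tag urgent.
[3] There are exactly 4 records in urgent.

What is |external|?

1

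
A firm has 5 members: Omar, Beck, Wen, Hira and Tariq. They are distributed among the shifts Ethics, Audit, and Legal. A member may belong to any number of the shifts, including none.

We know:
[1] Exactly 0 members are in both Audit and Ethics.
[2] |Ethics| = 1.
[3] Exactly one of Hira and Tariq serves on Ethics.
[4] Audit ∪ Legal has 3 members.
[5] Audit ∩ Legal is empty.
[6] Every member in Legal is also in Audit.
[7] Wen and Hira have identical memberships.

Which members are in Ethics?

Ethics = {Tariq}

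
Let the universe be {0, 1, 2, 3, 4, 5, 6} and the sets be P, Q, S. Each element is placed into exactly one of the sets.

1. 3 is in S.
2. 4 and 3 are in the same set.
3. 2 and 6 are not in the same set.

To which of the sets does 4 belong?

4: S

From (1): 3 ∈ S.
(2): 4 matches 3: 4 ∉ P.
(2): 4 matches 3: 4 ∉ Q.
(2): 4 matches 3: 4 ∈ S.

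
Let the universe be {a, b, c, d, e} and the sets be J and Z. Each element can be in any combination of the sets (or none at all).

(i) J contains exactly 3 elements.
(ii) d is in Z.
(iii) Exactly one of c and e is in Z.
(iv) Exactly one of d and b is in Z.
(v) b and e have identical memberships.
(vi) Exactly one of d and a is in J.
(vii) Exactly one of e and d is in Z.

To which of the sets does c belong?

From (ii): d ∈ Z.
(iv) (exactly one): b ∉ Z.
(v): e matches b: e ∉ Z.
(iii) (exactly one): c ∈ Z.
Suppose c ∈ J: no assignment then satisfies all the clues, so c ∉ J.

c: Z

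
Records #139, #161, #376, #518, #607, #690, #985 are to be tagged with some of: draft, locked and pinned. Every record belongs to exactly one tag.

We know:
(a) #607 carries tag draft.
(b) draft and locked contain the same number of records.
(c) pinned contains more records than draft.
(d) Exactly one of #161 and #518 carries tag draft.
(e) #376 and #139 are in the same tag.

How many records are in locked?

2

From (a): #607 ∈ draft.
Suppose #139 ∈ draft: no assignment then satisfies all the clues, so #139 ∉ draft.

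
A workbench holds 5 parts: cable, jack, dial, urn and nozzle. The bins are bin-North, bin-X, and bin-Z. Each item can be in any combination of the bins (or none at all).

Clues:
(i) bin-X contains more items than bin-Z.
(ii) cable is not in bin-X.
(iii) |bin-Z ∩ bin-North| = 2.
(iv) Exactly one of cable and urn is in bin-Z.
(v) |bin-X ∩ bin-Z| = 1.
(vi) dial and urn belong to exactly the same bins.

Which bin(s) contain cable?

cable: bin-North, bin-Z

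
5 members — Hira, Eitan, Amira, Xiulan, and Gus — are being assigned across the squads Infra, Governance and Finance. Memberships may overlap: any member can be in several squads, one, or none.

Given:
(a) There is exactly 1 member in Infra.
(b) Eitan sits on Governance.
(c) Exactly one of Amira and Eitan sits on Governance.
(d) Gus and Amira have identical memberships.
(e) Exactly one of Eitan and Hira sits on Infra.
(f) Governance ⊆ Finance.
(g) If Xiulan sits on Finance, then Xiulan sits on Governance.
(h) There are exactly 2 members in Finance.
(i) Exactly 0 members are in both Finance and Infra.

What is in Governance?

Governance = {Eitan, Xiulan}

From (b): Eitan ∈ Governance.
(c) (exactly one): Amira ∉ Governance.
(d): Gus matches Amira: Gus ∉ Governance.
(f) with Eitan ∈ Governance: Eitan ∈ Finance.
Suppose Hira ∈ Governance: no assignment then satisfies all the clues, so Hira ∉ Governance.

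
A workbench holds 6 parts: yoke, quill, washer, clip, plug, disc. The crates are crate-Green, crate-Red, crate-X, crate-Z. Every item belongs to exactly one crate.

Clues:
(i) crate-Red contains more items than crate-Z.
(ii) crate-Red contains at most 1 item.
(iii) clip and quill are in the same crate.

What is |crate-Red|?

1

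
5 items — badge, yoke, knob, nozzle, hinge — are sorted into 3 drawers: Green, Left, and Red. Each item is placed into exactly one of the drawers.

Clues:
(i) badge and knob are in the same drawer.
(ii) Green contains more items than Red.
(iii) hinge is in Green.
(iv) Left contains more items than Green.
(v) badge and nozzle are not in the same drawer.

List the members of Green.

Green = {hinge, nozzle}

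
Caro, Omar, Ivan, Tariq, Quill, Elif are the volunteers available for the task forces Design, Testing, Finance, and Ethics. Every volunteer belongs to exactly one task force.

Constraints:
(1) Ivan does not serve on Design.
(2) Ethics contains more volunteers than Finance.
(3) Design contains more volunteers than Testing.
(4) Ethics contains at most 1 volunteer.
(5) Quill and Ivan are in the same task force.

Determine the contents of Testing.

Testing = {Ivan, Quill}

From (1): Ivan ∉ Design.
(5): Quill matches Ivan: Quill ∉ Design.
Suppose Caro ∈ Testing: no assignment then satisfies all the clues, so Caro ∉ Testing.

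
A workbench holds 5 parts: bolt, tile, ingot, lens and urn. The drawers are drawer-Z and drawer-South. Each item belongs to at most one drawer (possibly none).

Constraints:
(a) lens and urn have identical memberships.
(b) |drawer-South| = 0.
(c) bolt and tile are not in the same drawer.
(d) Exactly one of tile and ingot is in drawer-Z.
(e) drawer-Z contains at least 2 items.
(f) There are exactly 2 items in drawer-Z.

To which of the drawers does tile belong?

tile: none

(b): drawer-South already has 0, so the rest are out.
Suppose tile ∈ drawer-Z: no assignment then satisfies all the clues, so tile ∉ drawer-Z.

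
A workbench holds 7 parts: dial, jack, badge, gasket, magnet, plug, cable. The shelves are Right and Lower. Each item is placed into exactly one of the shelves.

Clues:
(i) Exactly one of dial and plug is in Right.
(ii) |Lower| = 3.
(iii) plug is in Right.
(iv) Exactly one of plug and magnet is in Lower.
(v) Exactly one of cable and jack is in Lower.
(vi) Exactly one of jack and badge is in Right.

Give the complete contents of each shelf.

From (iii): plug ∈ Right.
(i) (exactly one): dial ∉ Right.
(iv) (exactly one): magnet ∈ Lower.
Only one shelf left: dial ∈ Lower.
Suppose jack ∈ Right: no assignment then satisfies all the clues, so jack ∉ Right.

Right = {badge, cable, gasket, plug}; Lower = {dial, jack, magnet}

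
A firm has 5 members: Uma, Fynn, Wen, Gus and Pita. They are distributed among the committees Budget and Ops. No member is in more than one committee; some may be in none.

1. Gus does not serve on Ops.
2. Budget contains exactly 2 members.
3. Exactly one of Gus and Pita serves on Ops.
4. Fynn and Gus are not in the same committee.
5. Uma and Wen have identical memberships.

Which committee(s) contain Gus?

Gus: none

From (1): Gus ∉ Ops.
(3) (exactly one): Pita ∈ Ops.
Suppose Gus ∈ Budget: no assignment then satisfies all the clues, so Gus ∉ Budget.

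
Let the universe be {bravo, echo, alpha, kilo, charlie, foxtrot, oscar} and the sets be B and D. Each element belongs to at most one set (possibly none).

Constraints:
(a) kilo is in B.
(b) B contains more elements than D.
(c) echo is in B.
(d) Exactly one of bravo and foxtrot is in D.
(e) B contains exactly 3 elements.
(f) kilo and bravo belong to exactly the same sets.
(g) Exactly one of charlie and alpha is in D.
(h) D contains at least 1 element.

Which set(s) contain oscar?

oscar: none

From (a): kilo ∈ B.
From (c): echo ∈ B.
(f): bravo matches kilo: bravo ∈ B.
(d) (exactly one): foxtrot ∈ D.
(e): B already has 3, so the rest are out.
Suppose oscar ∈ D: no assignment then satisfies all the clues, so oscar ∉ D.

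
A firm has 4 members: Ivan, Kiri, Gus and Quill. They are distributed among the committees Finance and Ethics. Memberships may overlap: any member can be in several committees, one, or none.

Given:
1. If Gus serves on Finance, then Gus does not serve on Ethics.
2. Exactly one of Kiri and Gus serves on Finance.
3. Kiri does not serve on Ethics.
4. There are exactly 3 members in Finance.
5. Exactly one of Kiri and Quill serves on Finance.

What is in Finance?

Finance = {Gus, Ivan, Quill}

From (3): Kiri ∉ Ethics.
Suppose Ivan ∉ Finance: no assignment then satisfies all the clues, so Ivan ∈ Finance.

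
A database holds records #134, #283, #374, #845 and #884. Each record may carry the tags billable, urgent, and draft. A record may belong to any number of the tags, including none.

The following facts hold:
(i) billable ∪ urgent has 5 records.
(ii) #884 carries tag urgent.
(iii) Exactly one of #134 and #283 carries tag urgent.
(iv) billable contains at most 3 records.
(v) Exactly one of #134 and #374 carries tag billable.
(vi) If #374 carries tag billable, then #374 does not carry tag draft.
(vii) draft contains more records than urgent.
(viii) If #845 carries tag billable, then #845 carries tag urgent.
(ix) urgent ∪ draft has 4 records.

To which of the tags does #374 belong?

#374: billable

From (ii): #884 ∈ urgent.
Suppose #374 ∉ billable: no assignment then satisfies all the clues, so #374 ∈ billable.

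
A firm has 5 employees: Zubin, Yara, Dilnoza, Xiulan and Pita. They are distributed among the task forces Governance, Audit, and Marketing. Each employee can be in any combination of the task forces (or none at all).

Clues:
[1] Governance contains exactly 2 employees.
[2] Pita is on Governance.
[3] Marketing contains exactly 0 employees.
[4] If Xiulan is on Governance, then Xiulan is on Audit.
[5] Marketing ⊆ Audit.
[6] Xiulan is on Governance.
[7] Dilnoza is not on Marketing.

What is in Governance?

From (2): Pita ∈ Governance.
From (6): Xiulan ∈ Governance.
From (7): Dilnoza ∉ Marketing.
(1): Governance already has 2, so the rest are out.
(3): Marketing already has 0, so the rest are out.
(4): Xiulan ∈ Audit.

Governance = {Pita, Xiulan}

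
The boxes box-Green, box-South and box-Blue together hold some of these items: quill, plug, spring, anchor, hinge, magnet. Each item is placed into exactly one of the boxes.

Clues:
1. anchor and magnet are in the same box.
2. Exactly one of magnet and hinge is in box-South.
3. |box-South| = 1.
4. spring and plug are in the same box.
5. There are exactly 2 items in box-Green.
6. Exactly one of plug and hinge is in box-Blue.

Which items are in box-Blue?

box-Blue = {plug, quill, spring}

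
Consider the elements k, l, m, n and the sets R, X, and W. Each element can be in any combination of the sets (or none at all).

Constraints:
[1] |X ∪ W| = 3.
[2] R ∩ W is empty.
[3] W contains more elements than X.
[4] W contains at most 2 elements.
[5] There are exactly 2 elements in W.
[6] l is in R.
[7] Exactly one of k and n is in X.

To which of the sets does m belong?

m: W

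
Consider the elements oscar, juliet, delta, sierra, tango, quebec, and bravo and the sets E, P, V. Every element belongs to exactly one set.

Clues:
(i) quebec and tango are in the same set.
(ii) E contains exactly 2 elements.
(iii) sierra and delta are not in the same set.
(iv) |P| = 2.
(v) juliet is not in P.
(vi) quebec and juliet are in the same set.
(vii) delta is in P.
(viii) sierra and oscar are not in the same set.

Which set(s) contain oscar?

oscar: P

From (v): juliet ∉ P.
From (vii): delta ∈ P.
(iii): sierra ∉ P.
(vi): quebec matches juliet: quebec ∉ P.
(i): tango matches quebec: tango ∉ P.
Suppose oscar ∈ E: no assignment then satisfies all the clues, so oscar ∉ E.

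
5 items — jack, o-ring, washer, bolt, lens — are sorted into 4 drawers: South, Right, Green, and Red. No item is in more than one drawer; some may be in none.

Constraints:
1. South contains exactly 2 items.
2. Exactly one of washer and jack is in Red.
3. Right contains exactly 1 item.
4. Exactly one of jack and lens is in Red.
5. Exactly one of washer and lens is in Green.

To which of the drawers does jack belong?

jack: Red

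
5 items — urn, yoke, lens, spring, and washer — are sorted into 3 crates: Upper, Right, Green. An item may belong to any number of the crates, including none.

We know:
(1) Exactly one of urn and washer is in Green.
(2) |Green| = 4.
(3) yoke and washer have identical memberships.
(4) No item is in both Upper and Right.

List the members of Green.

Green = {lens, spring, washer, yoke}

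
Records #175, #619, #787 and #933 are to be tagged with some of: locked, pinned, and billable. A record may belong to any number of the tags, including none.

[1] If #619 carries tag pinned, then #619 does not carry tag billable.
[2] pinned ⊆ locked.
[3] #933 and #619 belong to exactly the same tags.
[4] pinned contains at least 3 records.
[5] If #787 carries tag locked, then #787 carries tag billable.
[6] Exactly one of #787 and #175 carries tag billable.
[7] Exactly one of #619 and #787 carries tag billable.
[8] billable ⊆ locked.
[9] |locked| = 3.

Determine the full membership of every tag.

locked = {#619, #787, #933}; pinned = {#619, #787, #933}; billable = {#787}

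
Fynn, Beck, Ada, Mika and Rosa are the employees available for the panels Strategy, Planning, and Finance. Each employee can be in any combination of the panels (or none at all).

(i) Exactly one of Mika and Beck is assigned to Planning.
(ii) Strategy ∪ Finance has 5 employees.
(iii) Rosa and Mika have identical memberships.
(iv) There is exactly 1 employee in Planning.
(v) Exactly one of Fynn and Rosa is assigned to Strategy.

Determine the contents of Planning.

Planning = {Beck}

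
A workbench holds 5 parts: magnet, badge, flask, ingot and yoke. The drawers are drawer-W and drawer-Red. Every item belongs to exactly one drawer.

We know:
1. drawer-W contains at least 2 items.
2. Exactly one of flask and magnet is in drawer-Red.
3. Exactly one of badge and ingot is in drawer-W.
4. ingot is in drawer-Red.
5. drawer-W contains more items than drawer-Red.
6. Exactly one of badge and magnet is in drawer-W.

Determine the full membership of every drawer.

From (4): ingot ∈ drawer-Red.
(3) (exactly one): badge ∈ drawer-W.
(6) (exactly one): magnet ∉ drawer-W.
Only one drawer left: magnet ∈ drawer-Red.
(2) (exactly one): flask ∉ drawer-Red.
Only one drawer left: flask ∈ drawer-W.
Suppose yoke ∉ drawer-W: no assignment then satisfies all the clues, so yoke ∈ drawer-W.

drawer-W = {badge, flask, yoke}; drawer-Red = {ingot, magnet}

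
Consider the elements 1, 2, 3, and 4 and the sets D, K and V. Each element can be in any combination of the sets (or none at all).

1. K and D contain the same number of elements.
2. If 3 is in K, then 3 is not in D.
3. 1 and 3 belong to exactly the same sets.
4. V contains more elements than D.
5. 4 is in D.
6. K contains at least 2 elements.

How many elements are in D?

2

From (5): 4 ∈ D.
Suppose 1 ∈ D: no assignment then satisfies all the clues, so 1 ∉ D.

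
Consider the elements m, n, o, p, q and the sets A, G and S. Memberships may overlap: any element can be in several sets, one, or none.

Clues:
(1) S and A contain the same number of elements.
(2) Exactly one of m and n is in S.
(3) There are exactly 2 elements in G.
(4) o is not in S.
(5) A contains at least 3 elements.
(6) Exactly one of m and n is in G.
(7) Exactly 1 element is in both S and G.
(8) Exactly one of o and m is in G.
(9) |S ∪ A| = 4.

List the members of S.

From (4): o ∉ S.
Suppose m ∈ S: no assignment then satisfies all the clues, so m ∉ S.

S = {n, p, q}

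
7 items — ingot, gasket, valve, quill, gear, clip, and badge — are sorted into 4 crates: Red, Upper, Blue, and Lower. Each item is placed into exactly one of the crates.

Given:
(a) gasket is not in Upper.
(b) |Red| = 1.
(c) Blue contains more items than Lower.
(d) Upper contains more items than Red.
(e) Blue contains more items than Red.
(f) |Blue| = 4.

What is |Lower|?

From (a): gasket ∉ Upper.
Suppose ingot ∈ Lower: no assignment then satisfies all the clues, so ingot ∉ Lower.

0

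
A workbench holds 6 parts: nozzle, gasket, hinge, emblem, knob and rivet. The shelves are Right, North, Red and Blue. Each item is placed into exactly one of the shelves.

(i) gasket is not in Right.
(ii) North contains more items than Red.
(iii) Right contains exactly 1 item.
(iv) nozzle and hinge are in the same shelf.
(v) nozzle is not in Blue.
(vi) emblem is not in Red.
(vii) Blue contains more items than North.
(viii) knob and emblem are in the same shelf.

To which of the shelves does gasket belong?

From (i): gasket ∉ Right.
From (v): nozzle ∉ Blue.
From (vi): emblem ∉ Red.
(iv): hinge matches nozzle: hinge ∉ Blue.
(viii): knob matches emblem: knob ∉ Red.
Suppose gasket ∈ North: no assignment then satisfies all the clues, so gasket ∉ North.

gasket: Blue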